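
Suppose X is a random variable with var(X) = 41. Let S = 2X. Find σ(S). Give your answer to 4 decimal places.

var(2X) = (2)²·41 = 164
σ(S) = √164 ≈ 12.8062

12.8062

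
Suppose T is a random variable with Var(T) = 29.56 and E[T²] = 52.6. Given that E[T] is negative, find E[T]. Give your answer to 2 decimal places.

-4.80

(E[T])² = E[T²] − Var(T) = 52.6 − 29.56 = 23.04
E[T] = −√23.04 = -4.8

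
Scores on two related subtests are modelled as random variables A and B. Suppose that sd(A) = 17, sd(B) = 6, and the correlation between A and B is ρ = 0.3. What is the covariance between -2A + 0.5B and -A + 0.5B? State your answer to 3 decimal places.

Var(A) = (17)² = 289;  Var(B) = (6)² = 36
Cov(A,B) = ρ·sd(A)·sd(B) = 0.3·17·6 = 30.6
Cov(-2A + 0.5B, -A + 0.5B) = (-2)(-1)Var(A) + (0.5)(0.5)Var(B) + [(-2)(0.5) + (0.5)(-1)]Cov(A,B)
= 2·289 + 0.25·36 + -1.5·30.6 = 541.1

541.100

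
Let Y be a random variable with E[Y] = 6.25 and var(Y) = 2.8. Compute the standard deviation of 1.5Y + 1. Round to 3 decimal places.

2.510

var(1.5Y + 1) = (1.5)²·2.8 = 6.3
sd(1.5Y + 1) = √6.3 ≈ 2.510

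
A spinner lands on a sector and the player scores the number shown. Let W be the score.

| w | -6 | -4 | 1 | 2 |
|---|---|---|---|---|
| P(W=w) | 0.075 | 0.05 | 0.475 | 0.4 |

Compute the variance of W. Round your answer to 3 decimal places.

5.184

E[W] = (-6)(0.075) + (-4)(0.05) + (1)(0.475) + (2)(0.4) = 0.625
E[W²] = (-6)²(0.075) + (-4)²(0.05) + (1)²(0.475) + (2)²(0.4) = 5.575
Var(W) = E[W²] − (E[W])² = 5.575 − (0.625)² = 5.184375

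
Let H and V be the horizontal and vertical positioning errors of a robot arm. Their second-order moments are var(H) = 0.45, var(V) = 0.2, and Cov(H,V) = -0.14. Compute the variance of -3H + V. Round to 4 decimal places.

var(-3H + V) = (-3)²·var(H) + (1)²·var(V) + 2·(-3)·(1)·Cov(H,V)
= 9·0.45 + 1·0.2 + -6·-0.14 = 5.09

5.0900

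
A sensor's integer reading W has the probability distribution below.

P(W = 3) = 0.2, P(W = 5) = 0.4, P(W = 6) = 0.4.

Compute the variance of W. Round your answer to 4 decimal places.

1.2000

E[W] = (3)(0.2) + (5)(0.4) + (6)(0.4) = 5
E[W²] = (3)²(0.2) + (5)²(0.4) + (6)²(0.4) = 26.2
var(W) = E[W²] − (E[W])² = 26.2 − (5)² = 1.2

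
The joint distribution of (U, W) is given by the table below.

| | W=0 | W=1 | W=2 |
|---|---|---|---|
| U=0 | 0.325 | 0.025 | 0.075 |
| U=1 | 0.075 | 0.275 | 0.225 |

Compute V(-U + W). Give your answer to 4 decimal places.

0.5194

E[U] = 0.575,  E[W] = 0.9,  E[UW] = 0.725
V(U) = 0.575 − (0.575)² = 0.244375;  V(W) = 1.5 − (0.9)² = 0.69
Cov(U,W) = 0.725 − (0.575)(0.9) = 0.2075
V(-U + W) = (-1)²·0.244375 + (1)²·0.69 + 2·(-1)·(1)·0.2075 = 0.519375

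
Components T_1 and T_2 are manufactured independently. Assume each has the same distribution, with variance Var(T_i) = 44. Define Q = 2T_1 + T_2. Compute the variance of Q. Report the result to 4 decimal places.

220.0000

By independence, Var(Q) = (2)²Var(T_1) + (1)²Var(T_2)
= (2)²·44 + (1)²·44 = 220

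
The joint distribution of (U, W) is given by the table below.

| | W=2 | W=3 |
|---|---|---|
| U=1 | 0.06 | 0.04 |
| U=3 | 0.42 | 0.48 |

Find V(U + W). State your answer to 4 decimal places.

E[U] = 2.8,  E[W] = 2.52,  E[UW] = 7.08
V(U) = 8.2 − (2.8)² = 0.36;  V(W) = 6.6 − (2.52)² = 0.2496
Cov(U,W) = 7.08 − (2.8)(2.52) = 0.024
V(U + W) = (1)²·0.36 + (1)²·0.2496 + 2·(1)·(1)·0.024 = 0.6576

0.6576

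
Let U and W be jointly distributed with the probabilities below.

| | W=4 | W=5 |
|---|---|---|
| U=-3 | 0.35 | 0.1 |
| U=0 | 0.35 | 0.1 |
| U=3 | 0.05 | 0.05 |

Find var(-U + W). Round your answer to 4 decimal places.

E[U] = -1.05,  E[W] = 4.25,  E[UW] = -4.35
var(U) = 4.95 − (-1.05)² = 3.8475;  var(W) = 18.25 − (4.25)² = 0.1875
Cov(U,W) = -4.35 − (-1.05)(4.25) = 0.1125
var(-U + W) = (-1)²·3.8475 + (1)²·0.1875 + 2·(-1)·(1)·0.1125 = 3.81

3.8100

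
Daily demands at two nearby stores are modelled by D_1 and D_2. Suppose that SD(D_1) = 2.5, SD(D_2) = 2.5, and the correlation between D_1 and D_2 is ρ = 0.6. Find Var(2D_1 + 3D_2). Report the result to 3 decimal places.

126.250

Var(D_1) = (2.5)² = 6.25;  Var(D_2) = (2.5)² = 6.25
Cov(D_1,D_2) = ρ·SD(D_1)·SD(D_2) = 0.6·2.5·2.5 = 3.75
Var(2D_1 + 3D_2) = (2)²·Var(D_1) + (3)²·Var(D_2) + 2·(2)·(3)·Cov(D_1,D_2)
= 4·6.25 + 9·6.25 + 12·3.75 = 126.25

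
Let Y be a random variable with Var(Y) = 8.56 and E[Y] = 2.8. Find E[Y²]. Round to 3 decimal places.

E[Y²] = Var(Y) + (E[Y])² = 8.56 + (2.8)² = 16.4

16.400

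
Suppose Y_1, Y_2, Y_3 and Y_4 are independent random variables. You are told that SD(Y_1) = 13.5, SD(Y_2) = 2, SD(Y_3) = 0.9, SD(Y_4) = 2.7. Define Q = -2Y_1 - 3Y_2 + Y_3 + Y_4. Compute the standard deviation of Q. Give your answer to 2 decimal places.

27.80

Var(Y_1) = 182.25, Var(Y_2) = 4, Var(Y_3) = 0.81, Var(Y_4) = 7.29
By independence, Var(Q) = (-2)²Var(Y_1) + (-3)²Var(Y_2) + (1)²Var(Y_3) + (1)²Var(Y_4)
= (-2)²·182.25 + (-3)²·4 + (1)²·0.81 + (1)²·7.29 = 773.1
SD(Q) = √773.1 ≈ 27.80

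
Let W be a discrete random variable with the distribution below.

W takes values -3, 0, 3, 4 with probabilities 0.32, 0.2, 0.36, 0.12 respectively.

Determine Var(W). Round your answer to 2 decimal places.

E[W] = (-3)(0.32) + (0)(0.2) + (3)(0.36) + (4)(0.12) = 0.6
E[W²] = (-3)²(0.32) + (0)²(0.2) + (3)²(0.36) + (4)²(0.12) = 8.04
Var(W) = E[W²] − (E[W])² = 8.04 − (0.6)² = 7.68

7.68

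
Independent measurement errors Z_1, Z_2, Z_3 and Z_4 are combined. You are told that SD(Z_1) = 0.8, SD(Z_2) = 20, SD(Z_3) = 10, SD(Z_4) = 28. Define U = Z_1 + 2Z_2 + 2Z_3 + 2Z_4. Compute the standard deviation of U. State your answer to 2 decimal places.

V(Z_1) = 0.64, V(Z_2) = 400, V(Z_3) = 100, V(Z_4) = 784
By independence, V(U) = (1)²V(Z_1) + (2)²V(Z_2) + (2)²V(Z_3) + (2)²V(Z_4)
= (1)²·0.64 + (2)²·400 + (2)²·100 + (2)²·784 = 5136.64
SD(U) = √5136.64 ≈ 71.67

71.67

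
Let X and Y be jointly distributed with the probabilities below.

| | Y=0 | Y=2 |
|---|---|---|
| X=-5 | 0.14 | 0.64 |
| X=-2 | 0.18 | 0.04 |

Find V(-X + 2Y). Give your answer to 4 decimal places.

7.6564

E[X] = -4.34,  E[Y] = 1.36,  E[XY] = -6.56
V(X) = 20.38 − (-4.34)² = 1.5444;  V(Y) = 2.72 − (1.36)² = 0.8704
Cov(X,Y) = -6.56 − (-4.34)(1.36) = -0.6576
V(-X + 2Y) = (-1)²·1.5444 + (2)²·0.8704 + 2·(-1)·(2)·-0.6576 = 7.6564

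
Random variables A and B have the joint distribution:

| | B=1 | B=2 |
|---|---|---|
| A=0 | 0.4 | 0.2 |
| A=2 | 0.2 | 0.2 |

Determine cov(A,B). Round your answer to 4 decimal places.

E[A] = 0.8,  E[B] = 1.4
E[AB] = 1.2
cov(A,B) = E[AB] − E[A]E[B] = 1.2 − (0.8)(1.4) = 0.08

0.0800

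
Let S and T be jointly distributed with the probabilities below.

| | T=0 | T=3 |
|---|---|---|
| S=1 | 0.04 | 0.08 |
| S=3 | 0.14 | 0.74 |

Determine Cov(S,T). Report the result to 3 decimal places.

E[S] = 2.76,  E[T] = 2.46
E[ST] = 6.9
Cov(S,T) = E[ST] − E[S]E[T] = 6.9 − (2.76)(2.46) = 0.1104

0.110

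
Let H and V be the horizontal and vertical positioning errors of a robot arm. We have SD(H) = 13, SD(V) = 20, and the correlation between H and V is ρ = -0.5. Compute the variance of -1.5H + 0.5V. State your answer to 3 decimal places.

675.250

var(H) = (13)² = 169;  var(V) = (20)² = 400
Cov(H,V) = ρ·SD(H)·SD(V) = -0.5·13·20 = -130
var(-1.5H + 0.5V) = (-1.5)²·var(H) + (0.5)²·var(V) + 2·(-1.5)·(0.5)·Cov(H,V)
= 2.25·169 + 0.25·400 + -1.5·-130 = 675.25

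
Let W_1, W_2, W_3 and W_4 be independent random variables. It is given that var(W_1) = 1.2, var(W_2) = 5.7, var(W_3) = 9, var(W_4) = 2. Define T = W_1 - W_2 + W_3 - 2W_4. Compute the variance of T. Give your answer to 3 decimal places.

By independence, var(T) = (1)²var(W_1) + (-1)²var(W_2) + (1)²var(W_3) + (-2)²var(W_4)
= (1)²·1.2 + (-1)²·5.7 + (1)²·9 + (-2)²·2 = 23.9

23.900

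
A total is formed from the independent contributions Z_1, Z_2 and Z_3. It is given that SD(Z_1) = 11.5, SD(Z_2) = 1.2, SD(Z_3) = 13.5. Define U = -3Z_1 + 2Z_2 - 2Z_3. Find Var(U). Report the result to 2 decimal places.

Var(Z_1) = 132.25, Var(Z_2) = 1.44, Var(Z_3) = 182.25
By independence, Var(U) = (-3)²Var(Z_1) + (2)²Var(Z_2) + (-2)²Var(Z_3)
= (-3)²·132.25 + (2)²·1.44 + (-2)²·182.25 = 1925.01

1925.01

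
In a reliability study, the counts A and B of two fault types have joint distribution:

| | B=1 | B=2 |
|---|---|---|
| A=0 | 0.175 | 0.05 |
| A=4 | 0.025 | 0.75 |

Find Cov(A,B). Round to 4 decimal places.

0.5200

E[A] = 3.1,  E[B] = 1.8
E[AB] = 6.1
Cov(A,B) = E[AB] − E[A]E[B] = 6.1 − (3.1)(1.8) = 0.52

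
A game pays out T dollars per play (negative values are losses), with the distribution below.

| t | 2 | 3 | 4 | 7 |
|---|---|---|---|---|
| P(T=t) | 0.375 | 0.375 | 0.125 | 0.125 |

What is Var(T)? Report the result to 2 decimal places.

E[T] = (2)(0.375) + (3)(0.375) + (4)(0.125) + (7)(0.125) = 3.25
E[T²] = (2)²(0.375) + (3)²(0.375) + (4)²(0.125) + (7)²(0.125) = 13
Var(T) = E[T²] − (E[T])² = 13 − (3.25)² = 2.4375

2.44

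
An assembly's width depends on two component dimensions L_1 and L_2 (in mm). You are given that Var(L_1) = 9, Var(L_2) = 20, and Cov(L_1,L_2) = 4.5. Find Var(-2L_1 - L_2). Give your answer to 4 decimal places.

Var(-2L_1 - L_2) = (-2)²·Var(L_1) + (-1)²·Var(L_2) + 2·(-2)·(-1)·Cov(L_1,L_2)
= 4·9 + 1·20 + 4·4.5 = 74

74.0000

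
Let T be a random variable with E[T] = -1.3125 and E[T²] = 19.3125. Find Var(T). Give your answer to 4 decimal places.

17.5898

Var(T) = 19.3125 − (-1.3125)² = 17.58984375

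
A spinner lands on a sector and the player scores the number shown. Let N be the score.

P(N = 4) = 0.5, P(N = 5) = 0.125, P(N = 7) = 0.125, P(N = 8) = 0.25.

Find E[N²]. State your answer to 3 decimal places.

33.250

E[N²] = (4)²(0.5) + (5)²(0.125) + (7)²(0.125) + (8)²(0.25) = 33.25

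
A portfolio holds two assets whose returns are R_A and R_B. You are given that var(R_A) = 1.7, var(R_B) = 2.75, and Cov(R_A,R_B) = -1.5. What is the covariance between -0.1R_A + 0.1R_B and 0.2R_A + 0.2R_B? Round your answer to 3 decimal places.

0.021

Cov(-0.1R_A + 0.1R_B, 0.2R_A + 0.2R_B) = (-0.1)(0.2)var(R_A) + (0.1)(0.2)var(R_B) + [(-0.1)(0.2) + (0.1)(0.2)]Cov(R_A,R_B)
= -0.02·1.7 + 0.02·2.75 + 0·-1.5 = 0.021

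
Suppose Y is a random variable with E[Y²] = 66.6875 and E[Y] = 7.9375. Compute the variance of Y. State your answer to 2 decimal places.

V(Y) = 66.6875 − (7.9375)² = 3.68359375

3.68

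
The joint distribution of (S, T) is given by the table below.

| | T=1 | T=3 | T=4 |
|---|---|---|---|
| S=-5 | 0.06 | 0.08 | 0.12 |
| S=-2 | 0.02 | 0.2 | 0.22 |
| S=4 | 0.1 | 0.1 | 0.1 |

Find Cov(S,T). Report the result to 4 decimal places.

E[S] = -0.98,  E[T] = 3.08
E[ST] = -3.7
Cov(S,T) = E[ST] − E[S]E[T] = -3.7 − (-0.98)(3.08) = -0.6816

-0.6816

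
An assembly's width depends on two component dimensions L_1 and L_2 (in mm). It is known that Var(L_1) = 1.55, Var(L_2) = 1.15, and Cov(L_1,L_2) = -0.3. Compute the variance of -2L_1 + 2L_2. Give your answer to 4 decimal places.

Var(-2L_1 + 2L_2) = (-2)²·Var(L_1) + (2)²·Var(L_2) + 2·(-2)·(2)·Cov(L_1,L_2)
= 4·1.55 + 4·1.15 + -8·-0.3 = 13.2

13.2000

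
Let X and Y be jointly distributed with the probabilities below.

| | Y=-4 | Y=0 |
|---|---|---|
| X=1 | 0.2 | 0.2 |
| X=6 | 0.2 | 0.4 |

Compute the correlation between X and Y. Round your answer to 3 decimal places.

E[X] = 4,  E[Y] = -1.6
E[XY] = -5.6
Cov(X,Y) = E[XY] − E[X]E[Y] = -5.6 − (4)(-1.6) = 0.8
Var(X) = 6,  Var(Y) = 3.84
ρ = 0.8 / √(6·3.84) ≈ 0.167

0.167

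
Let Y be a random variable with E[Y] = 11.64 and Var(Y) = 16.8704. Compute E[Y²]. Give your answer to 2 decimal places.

152.36

E[Y²] = Var(Y) + (E[Y])² = 16.8704 + (11.64)² = 152.36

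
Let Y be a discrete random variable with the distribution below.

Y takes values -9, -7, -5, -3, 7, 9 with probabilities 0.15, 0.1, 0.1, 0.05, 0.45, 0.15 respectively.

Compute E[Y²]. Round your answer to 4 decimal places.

E[Y²] = (-9)²(0.15) + (-7)²(0.1) + (-5)²(0.1) + (-3)²(0.05) + (7)²(0.45) + (9)²(0.15) = 54.2

54.2000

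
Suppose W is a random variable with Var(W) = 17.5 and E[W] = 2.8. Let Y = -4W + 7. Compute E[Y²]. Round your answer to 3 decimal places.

297.640

E[-4W + 7] = -4·2.8 + 7 = -4.2
Var(-4W + 7) = (-4)²·17.5 = 280
E[Y²] = Var(Y) + (E[Y])² = 280 + (-4.2)² = 297.64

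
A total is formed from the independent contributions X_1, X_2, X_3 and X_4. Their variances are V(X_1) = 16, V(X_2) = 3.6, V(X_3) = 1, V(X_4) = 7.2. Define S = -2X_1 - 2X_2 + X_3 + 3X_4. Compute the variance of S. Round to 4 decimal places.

By independence, V(S) = (-2)²V(X_1) + (-2)²V(X_2) + (1)²V(X_3) + (3)²V(X_4)
= (-2)²·16 + (-2)²·3.6 + (1)²·1 + (3)²·7.2 = 144.2

144.2000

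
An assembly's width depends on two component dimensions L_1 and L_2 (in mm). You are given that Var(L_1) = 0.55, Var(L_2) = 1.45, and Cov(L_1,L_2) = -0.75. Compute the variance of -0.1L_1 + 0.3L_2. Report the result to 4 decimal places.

Var(-0.1L_1 + 0.3L_2) = (-0.1)²·Var(L_1) + (0.3)²·Var(L_2) + 2·(-0.1)·(0.3)·Cov(L_1,L_2)
= 0.01·0.55 + 0.09·1.45 + -0.06·-0.75 = 0.181

0.1810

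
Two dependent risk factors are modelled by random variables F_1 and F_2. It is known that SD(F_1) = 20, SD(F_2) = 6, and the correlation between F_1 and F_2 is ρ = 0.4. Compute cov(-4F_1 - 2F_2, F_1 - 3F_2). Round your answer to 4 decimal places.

-904.0000

var(F_1) = (20)² = 400;  var(F_2) = (6)² = 36
cov(F_1,F_2) = ρ·SD(F_1)·SD(F_2) = 0.4·20·6 = 48
cov(-4F_1 - 2F_2, F_1 - 3F_2) = (-4)(1)var(F_1) + (-2)(-3)var(F_2) + [(-4)(-3) + (-2)(1)]cov(F_1,F_2)
= -4·400 + 6·36 + 10·48 = -904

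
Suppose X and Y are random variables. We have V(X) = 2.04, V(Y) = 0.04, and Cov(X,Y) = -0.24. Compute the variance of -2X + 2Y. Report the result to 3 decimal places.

V(-2X + 2Y) = (-2)²·V(X) + (2)²·V(Y) + 2·(-2)·(2)·Cov(X,Y)
= 4·2.04 + 4·0.04 + -8·-0.24 = 10.24

10.240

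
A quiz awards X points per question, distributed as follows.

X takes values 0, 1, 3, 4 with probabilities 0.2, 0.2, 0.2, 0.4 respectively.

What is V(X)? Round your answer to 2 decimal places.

2.64

E[X] = (0)(0.2) + (1)(0.2) + (3)(0.2) + (4)(0.4) = 2.4
E[X²] = (0)²(0.2) + (1)²(0.2) + (3)²(0.2) + (4)²(0.4) = 8.4
V(X) = E[X²] − (E[X])² = 8.4 − (2.4)² = 2.64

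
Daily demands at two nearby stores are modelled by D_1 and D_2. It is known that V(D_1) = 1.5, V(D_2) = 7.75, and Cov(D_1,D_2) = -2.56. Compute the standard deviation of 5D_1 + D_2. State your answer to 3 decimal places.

V(5D_1 + D_2) = (5)²·V(D_1) + (1)²·V(D_2) + 2·(5)·(1)·Cov(D_1,D_2)
= 25·1.5 + 1·7.75 + 10·-2.56 = 19.65
sd(5D_1 + D_2) = √19.65 ≈ 4.433

4.433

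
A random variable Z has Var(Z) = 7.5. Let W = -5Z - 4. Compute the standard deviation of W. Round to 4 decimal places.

13.6931

Var(-5Z - 4) = (-5)²·7.5 = 187.5
σ(W) = √187.5 ≈ 13.6931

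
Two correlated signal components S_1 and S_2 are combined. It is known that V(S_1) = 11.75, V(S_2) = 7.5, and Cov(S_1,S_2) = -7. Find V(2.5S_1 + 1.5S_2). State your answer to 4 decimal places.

37.8125

V(2.5S_1 + 1.5S_2) = (2.5)²·V(S_1) + (1.5)²·V(S_2) + 2·(2.5)·(1.5)·Cov(S_1,S_2)
= 6.25·11.75 + 2.25·7.5 + 7.5·-7 = 37.8125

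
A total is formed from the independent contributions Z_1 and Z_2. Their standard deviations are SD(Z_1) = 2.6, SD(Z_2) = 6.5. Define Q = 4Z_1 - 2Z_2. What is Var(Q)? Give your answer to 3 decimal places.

Var(Z_1) = 6.76, Var(Z_2) = 42.25
By independence, Var(Q) = (4)²Var(Z_1) + (-2)²Var(Z_2)
= (4)²·6.76 + (-2)²·42.25 = 277.16

277.160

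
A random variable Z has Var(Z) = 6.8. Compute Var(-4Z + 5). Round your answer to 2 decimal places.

108.80

Var(-4Z + 5) = (-4)²·Var(Z) = 16·6.8 = 108.8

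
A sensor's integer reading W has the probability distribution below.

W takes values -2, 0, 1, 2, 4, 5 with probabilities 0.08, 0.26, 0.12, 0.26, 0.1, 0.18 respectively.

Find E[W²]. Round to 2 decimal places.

E[W²] = (-2)²(0.08) + (0)²(0.26) + (1)²(0.12) + (2)²(0.26) + (4)²(0.1) + (5)²(0.18) = 7.58

7.58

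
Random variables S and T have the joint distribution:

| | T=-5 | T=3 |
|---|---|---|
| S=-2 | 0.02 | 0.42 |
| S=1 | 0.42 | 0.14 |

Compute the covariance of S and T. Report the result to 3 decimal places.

-4.166

E[S] = -0.32,  E[T] = -0.52
E[ST] = -4
cov(S,T) = E[ST] − E[S]E[T] = -4 − (-0.32)(-0.52) = -4.1664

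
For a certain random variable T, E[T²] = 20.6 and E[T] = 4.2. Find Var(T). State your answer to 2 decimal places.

2.96

Var(T) = 20.6 − (4.2)² = 2.96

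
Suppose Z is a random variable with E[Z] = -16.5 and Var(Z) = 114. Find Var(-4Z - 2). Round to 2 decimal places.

1824.00

Var(-4Z - 2) = (-4)²·Var(Z) = 16·114 = 1824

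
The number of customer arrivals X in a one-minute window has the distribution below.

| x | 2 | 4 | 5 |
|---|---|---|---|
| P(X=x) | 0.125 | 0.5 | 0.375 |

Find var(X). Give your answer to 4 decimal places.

E[X] = (2)(0.125) + (4)(0.5) + (5)(0.375) = 4.125
E[X²] = (2)²(0.125) + (4)²(0.5) + (5)²(0.375) = 17.875
var(X) = E[X²] − (E[X])² = 17.875 − (4.125)² = 0.859375

0.8594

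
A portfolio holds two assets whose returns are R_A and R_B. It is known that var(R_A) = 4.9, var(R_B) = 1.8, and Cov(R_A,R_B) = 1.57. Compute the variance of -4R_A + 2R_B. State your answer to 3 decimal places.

var(-4R_A + 2R_B) = (-4)²·var(R_A) + (2)²·var(R_B) + 2·(-4)·(2)·Cov(R_A,R_B)
= 16·4.9 + 4·1.8 + -16·1.57 = 60.48

60.480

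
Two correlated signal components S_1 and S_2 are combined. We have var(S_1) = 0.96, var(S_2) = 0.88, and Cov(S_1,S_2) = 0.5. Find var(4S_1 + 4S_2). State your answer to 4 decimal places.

var(4S_1 + 4S_2) = (4)²·var(S_1) + (4)²·var(S_2) + 2·(4)·(4)·Cov(S_1,S_2)
= 16·0.96 + 16·0.88 + 32·0.5 = 45.44

45.4400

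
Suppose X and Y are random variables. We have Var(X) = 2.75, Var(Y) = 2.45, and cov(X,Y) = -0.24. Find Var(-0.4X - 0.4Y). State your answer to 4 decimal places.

0.7552

Var(-0.4X - 0.4Y) = (-0.4)²·Var(X) + (-0.4)²·Var(Y) + 2·(-0.4)·(-0.4)·cov(X,Y)
= 0.16·2.75 + 0.16·2.45 + 0.32·-0.24 = 0.7552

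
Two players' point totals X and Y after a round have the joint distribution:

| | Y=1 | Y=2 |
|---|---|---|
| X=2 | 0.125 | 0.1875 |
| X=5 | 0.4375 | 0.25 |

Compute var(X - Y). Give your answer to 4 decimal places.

2.4844

E[X] = 4.0625,  E[Y] = 1.4375,  E[XY] = 5.6875
var(X) = 18.4375 − (4.0625)² = 1.93359375;  var(Y) = 2.3125 − (1.4375)² = 0.24609375
cov(X,Y) = 5.6875 − (4.0625)(1.4375) = -0.15234375
var(X - Y) = (1)²·1.93359375 + (-1)²·0.24609375 + 2·(1)·(-1)·-0.15234375 = 2.484375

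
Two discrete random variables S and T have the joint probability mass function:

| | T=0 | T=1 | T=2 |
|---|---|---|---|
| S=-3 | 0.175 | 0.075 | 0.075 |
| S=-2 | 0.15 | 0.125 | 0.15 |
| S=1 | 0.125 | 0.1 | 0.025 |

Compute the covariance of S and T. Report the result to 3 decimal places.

-0.115

E[S] = -1.575,  E[T] = 0.8
E[ST] = -1.375
Cov(S,T) = E[ST] − E[S]E[T] = -1.375 − (-1.575)(0.8) = -0.115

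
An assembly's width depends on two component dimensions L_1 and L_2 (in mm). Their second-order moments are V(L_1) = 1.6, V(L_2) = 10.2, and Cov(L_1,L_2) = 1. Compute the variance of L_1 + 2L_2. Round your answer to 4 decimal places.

V(L_1 + 2L_2) = (1)²·V(L_1) + (2)²·V(L_2) + 2·(1)·(2)·Cov(L_1,L_2)
= 1·1.6 + 4·10.2 + 4·1 = 46.4

46.4000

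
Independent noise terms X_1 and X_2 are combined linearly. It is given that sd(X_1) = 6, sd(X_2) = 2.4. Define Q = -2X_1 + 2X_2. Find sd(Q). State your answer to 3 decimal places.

12.924

Var(X_1) = 36, Var(X_2) = 5.76
By independence, Var(Q) = (-2)²Var(X_1) + (2)²Var(X_2)
= (-2)²·36 + (2)²·5.76 = 167.04
sd(Q) = √167.04 ≈ 12.924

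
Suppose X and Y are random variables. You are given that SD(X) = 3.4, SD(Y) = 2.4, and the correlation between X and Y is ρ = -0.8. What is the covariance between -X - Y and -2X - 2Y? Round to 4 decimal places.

8.5280

Var(X) = (3.4)² = 11.56;  Var(Y) = (2.4)² = 5.76
cov(X,Y) = ρ·SD(X)·SD(Y) = -0.8·3.4·2.4 = -6.528
cov(-X - Y, -2X - 2Y) = (-1)(-2)Var(X) + (-1)(-2)Var(Y) + [(-1)(-2) + (-1)(-2)]cov(X,Y)
= 2·11.56 + 2·5.76 + 4·-6.528 = 8.528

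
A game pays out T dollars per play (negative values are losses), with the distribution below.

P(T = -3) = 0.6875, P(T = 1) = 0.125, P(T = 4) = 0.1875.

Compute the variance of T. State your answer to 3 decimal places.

7.902

E[T] = (-3)(0.6875) + (1)(0.125) + (4)(0.1875) = -1.1875
E[T²] = (-3)²(0.6875) + (1)²(0.125) + (4)²(0.1875) = 9.3125
V(T) = E[T²] − (E[T])² = 9.3125 − (-1.1875)² = 7.90234375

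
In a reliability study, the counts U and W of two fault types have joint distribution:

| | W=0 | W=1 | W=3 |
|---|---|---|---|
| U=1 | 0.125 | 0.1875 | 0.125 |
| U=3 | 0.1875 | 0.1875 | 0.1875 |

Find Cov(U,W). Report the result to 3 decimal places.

0.023

E[U] = 2.125,  E[W] = 1.3125
E[UW] = 2.8125
Cov(U,W) = E[UW] − E[U]E[W] = 2.8125 − (2.125)(1.3125) = 0.0234375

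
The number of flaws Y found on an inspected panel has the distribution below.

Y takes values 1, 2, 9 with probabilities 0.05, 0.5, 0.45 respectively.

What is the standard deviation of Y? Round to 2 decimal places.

3.53

E[Y] = (1)(0.05) + (2)(0.5) + (9)(0.45) = 5.1
E[Y²] = (1)²(0.05) + (2)²(0.5) + (9)²(0.45) = 38.5
V(Y) = E[Y²] − (E[Y])² = 38.5 − (5.1)² = 12.49
σ(Y) = √12.49 ≈ 3.53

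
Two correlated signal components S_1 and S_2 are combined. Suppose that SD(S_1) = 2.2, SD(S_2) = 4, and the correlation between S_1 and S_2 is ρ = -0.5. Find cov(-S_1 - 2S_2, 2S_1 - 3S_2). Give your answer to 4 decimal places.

90.7200

V(S_1) = (2.2)² = 4.84;  V(S_2) = (4)² = 16
cov(S_1,S_2) = ρ·SD(S_1)·SD(S_2) = -0.5·2.2·4 = -4.4
cov(-S_1 - 2S_2, 2S_1 - 3S_2) = (-1)(2)V(S_1) + (-2)(-3)V(S_2) + [(-1)(-3) + (-2)(2)]cov(S_1,S_2)
= -2·4.84 + 6·16 + -1·-4.4 = 90.72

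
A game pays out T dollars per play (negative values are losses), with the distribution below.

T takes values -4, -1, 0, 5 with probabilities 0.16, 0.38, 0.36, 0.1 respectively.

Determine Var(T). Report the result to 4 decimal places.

5.1696

E[T] = (-4)(0.16) + (-1)(0.38) + (0)(0.36) + (5)(0.1) = -0.52
E[T²] = (-4)²(0.16) + (-1)²(0.38) + (0)²(0.36) + (5)²(0.1) = 5.44
Var(T) = E[T²] − (E[T])² = 5.44 − (-0.52)² = 5.1696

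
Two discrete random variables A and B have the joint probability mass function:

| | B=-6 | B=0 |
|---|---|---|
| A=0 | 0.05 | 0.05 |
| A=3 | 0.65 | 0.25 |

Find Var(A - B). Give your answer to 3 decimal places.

E[A] = 2.7,  E[B] = -4.2,  E[AB] = -11.7
Var(A) = 8.1 − (2.7)² = 0.81;  Var(B) = 25.2 − (-4.2)² = 7.56
Cov(A,B) = -11.7 − (2.7)(-4.2) = -0.36
Var(A - B) = (1)²·0.81 + (-1)²·7.56 + 2·(1)·(-1)·-0.36 = 9.09

9.090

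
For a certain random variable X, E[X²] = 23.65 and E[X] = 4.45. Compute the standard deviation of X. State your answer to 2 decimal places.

1.96

Var(X) = 23.65 − (4.45)² = 3.8475
SD(X) = √3.8475 ≈ 1.96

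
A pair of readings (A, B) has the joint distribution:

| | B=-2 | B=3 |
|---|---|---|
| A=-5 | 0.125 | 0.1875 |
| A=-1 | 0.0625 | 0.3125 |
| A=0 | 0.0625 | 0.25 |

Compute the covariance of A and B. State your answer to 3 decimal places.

E[A] = -1.9375,  E[B] = 1.75
E[AB] = -2.375
Cov(A,B) = E[AB] − E[A]E[B] = -2.375 − (-1.9375)(1.75) = 1.015625

1.016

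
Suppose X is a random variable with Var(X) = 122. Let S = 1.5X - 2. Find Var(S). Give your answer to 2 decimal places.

274.50

Var(1.5X - 2) = (1.5)²·Var(X) = 2.25·122 = 274.5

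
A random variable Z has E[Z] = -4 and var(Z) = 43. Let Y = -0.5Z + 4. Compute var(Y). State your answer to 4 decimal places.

10.7500

var(-0.5Z + 4) = (-0.5)²·var(Z) = 0.25·43 = 10.75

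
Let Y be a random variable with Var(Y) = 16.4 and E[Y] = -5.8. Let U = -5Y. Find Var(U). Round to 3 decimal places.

Var(-5Y) = (-5)²·Var(Y) = 25·16.4 = 410

410.000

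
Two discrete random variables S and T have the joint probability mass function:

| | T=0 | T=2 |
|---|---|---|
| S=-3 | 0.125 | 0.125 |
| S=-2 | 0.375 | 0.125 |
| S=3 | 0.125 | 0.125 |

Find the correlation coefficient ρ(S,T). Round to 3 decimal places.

E[S] = -1,  E[T] = 0.75
E[ST] = -0.5
cov(S,T) = E[ST] − E[S]E[T] = -0.5 − (-1)(0.75) = 0.25
Var(S) = 5.5,  Var(T) = 0.9375
ρ = 0.25 / √(5.5·0.9375) ≈ 0.110

0.110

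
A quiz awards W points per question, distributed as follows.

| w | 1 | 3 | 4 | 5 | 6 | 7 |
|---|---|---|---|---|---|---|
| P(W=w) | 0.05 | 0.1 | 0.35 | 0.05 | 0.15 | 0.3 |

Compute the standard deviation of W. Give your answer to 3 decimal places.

1.703

E[W] = (1)(0.05) + (3)(0.1) + (4)(0.35) + (5)(0.05) + (6)(0.15) + (7)(0.3) = 5
E[W²] = (1)²(0.05) + (3)²(0.1) + (4)²(0.35) + (5)²(0.05) + (6)²(0.15) + (7)²(0.3) = 27.9
Var(W) = E[W²] − (E[W])² = 27.9 − (5)² = 2.9
sd(W) = √2.9 ≈ 1.703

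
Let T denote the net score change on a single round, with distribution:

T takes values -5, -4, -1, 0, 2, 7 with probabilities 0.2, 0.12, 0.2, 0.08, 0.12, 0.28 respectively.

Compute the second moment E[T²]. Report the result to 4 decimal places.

E[T²] = (-5)²(0.2) + (-4)²(0.12) + (-1)²(0.2) + (0)²(0.08) + (2)²(0.12) + (7)²(0.28) = 21.32

21.3200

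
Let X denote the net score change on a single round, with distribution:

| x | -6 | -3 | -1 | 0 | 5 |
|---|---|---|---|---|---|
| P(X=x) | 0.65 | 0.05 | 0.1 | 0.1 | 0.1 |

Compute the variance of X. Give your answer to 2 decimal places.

13.13

E[X] = (-6)(0.65) + (-3)(0.05) + (-1)(0.1) + (0)(0.1) + (5)(0.1) = -3.65
E[X²] = (-6)²(0.65) + (-3)²(0.05) + (-1)²(0.1) + (0)²(0.1) + (5)²(0.1) = 26.45
Var(X) = E[X²] − (E[X])² = 26.45 − (-3.65)² = 13.1275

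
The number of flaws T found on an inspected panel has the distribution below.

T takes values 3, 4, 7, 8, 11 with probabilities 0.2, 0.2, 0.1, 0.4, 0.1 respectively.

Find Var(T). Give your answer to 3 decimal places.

E[T] = (3)(0.2) + (4)(0.2) + (7)(0.1) + (8)(0.4) + (11)(0.1) = 6.4
E[T²] = (3)²(0.2) + (4)²(0.2) + (7)²(0.1) + (8)²(0.4) + (11)²(0.1) = 47.6
Var(T) = E[T²] − (E[T])² = 47.6 − (6.4)² = 6.64

6.640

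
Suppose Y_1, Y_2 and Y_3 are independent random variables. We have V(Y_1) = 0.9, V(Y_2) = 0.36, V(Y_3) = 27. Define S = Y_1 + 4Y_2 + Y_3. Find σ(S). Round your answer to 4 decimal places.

5.8017

By independence, V(S) = (1)²V(Y_1) + (4)²V(Y_2) + (1)²V(Y_3)
= (1)²·0.9 + (4)²·0.36 + (1)²·27 = 33.66
σ(S) = √33.66 ≈ 5.8017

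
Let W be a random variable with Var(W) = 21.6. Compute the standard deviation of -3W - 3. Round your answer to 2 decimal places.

13.94

Var(-3W - 3) = (-3)²·21.6 = 194.4
σ(-3W - 3) = √194.4 ≈ 13.94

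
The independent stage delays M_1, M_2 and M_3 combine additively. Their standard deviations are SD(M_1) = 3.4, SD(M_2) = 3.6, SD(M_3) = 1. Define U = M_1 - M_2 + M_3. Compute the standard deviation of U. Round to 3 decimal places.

Var(M_1) = 11.56, Var(M_2) = 12.96, Var(M_3) = 1
By independence, Var(U) = (1)²Var(M_1) + (-1)²Var(M_2) + (1)²Var(M_3)
= (1)²·11.56 + (-1)²·12.96 + (1)²·1 = 25.52
SD(U) = √25.52 ≈ 5.052

5.052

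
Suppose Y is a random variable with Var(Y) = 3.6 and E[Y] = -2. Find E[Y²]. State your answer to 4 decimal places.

E[Y²] = Var(Y) + (E[Y])² = 3.6 + (-2)² = 7.6

7.6000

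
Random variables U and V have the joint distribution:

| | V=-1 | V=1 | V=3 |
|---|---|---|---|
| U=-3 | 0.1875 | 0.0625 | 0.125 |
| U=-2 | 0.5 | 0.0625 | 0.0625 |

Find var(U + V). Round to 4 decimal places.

E[U] = -2.375,  E[V] = 0,  E[UV] = -0.25
var(U) = 5.875 − (-2.375)² = 0.234375;  var(V) = 2.5 − (0)² = 2.5
Cov(U,V) = -0.25 − (-2.375)(0) = -0.25
var(U + V) = (1)²·0.234375 + (1)²·2.5 + 2·(1)·(1)·-0.25 = 2.234375

2.2344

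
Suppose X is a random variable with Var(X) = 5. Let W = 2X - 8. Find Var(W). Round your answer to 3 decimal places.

20.000

Var(2X - 8) = (2)²·Var(X) = 4·5 = 20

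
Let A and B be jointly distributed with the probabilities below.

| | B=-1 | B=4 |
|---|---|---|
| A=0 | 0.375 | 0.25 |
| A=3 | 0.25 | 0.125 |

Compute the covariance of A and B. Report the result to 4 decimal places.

-0.2344

E[A] = 1.125,  E[B] = 0.875
E[AB] = 0.75
cov(A,B) = E[AB] − E[A]E[B] = 0.75 − (1.125)(0.875) = -0.234375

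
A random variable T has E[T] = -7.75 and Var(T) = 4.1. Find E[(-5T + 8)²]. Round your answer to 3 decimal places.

E[-5T + 8] = -5·-7.75 + 8 = 46.75
Var(-5T + 8) = (-5)²·4.1 = 102.5
E[(-5T + 8)²] = Var((-5T + 8)) + (E[(-5T + 8)])² = 102.5 + (46.75)² = 2288.0625

2288.063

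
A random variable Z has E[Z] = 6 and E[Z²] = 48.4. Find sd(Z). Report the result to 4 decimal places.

3.5214

Var(Z) = 48.4 − (6)² = 12.4
sd(Z) = √12.4 ≈ 3.5214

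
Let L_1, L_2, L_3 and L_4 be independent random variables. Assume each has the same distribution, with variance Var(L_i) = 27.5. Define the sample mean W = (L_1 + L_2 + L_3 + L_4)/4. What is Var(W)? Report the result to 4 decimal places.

By independence, Var(W) = (0.25)²Var(L_1) + (0.25)²Var(L_2) + (0.25)²Var(L_3) + (0.25)²Var(L_4)
= (0.25)²·27.5 + (0.25)²·27.5 + (0.25)²·27.5 + (0.25)²·27.5 = 6.875

6.8750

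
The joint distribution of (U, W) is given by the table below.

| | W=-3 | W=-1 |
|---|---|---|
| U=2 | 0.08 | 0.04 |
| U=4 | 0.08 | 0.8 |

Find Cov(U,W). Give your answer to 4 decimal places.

0.2432

E[U] = 3.76,  E[W] = -1.32
E[UW] = -4.72
Cov(U,W) = E[UW] − E[U]E[W] = -4.72 − (3.76)(-1.32) = 0.2432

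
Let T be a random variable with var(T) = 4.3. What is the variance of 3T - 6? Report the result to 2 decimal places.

var(3T - 6) = (3)²·var(T) = 9·4.3 = 38.7

38.70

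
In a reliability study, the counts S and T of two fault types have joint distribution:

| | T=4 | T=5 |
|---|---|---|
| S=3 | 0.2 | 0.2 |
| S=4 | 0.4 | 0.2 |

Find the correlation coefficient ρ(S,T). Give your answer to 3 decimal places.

-0.167

E[S] = 3.6,  E[T] = 4.4
E[ST] = 15.8
Cov(S,T) = E[ST] − E[S]E[T] = 15.8 − (3.6)(4.4) = -0.04
Var(S) = 0.24,  Var(T) = 0.24
ρ = -0.04 / √(0.24·0.24) ≈ -0.167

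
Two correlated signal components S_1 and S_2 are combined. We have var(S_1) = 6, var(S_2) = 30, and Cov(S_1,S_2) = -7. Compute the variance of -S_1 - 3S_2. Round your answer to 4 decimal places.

234.0000

var(-S_1 - 3S_2) = (-1)²·var(S_1) + (-3)²·var(S_2) + 2·(-1)·(-3)·Cov(S_1,S_2)
= 1·6 + 9·30 + 6·-7 = 234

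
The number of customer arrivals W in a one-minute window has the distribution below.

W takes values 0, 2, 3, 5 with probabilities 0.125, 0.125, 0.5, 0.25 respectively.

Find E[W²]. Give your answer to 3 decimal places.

E[W²] = (0)²(0.125) + (2)²(0.125) + (3)²(0.5) + (5)²(0.25) = 11.25

11.250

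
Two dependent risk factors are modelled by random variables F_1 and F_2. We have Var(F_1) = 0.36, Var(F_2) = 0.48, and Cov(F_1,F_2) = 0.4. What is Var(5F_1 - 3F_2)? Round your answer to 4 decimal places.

Var(5F_1 - 3F_2) = (5)²·Var(F_1) + (-3)²·Var(F_2) + 2·(5)·(-3)·Cov(F_1,F_2)
= 25·0.36 + 9·0.48 + -30·0.4 = 1.32

1.3200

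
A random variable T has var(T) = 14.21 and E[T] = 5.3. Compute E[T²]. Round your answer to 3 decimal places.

42.300

E[T²] = var(T) + (E[T])² = 14.21 + (5.3)² = 42.3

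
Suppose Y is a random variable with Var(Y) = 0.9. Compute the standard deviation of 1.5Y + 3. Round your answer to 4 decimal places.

Var(1.5Y + 3) = (1.5)²·0.9 = 2.025
SD(1.5Y + 3) = √2.025 ≈ 1.4230

1.4230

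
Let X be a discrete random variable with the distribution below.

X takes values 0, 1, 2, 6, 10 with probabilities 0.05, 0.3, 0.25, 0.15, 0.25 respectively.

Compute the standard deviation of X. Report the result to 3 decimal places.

E[X] = (0)(0.05) + (1)(0.3) + (2)(0.25) + (6)(0.15) + (10)(0.25) = 4.2
E[X²] = (0)²(0.05) + (1)²(0.3) + (2)²(0.25) + (6)²(0.15) + (10)²(0.25) = 31.7
Var(X) = E[X²] − (E[X])² = 31.7 − (4.2)² = 14.06
SD(X) = √14.06 ≈ 3.750

3.750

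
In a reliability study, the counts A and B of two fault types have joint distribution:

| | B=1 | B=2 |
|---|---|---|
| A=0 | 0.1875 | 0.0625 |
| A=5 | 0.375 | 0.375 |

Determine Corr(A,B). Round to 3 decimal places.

0.218

E[A] = 3.75,  E[B] = 1.4375
E[AB] = 5.625
Cov(A,B) = E[AB] − E[A]E[B] = 5.625 − (3.75)(1.4375) = 0.234375
var(A) = 4.6875,  var(B) = 0.24609375
ρ = 0.234375 / √(4.6875·0.24609375) ≈ 0.218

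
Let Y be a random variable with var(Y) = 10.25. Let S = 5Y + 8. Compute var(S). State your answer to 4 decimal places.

256.2500

var(5Y + 8) = (5)²·var(Y) = 25·10.25 = 256.25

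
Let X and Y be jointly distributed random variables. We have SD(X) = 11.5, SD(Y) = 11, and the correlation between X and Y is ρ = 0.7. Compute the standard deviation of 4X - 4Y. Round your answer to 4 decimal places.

var(X) = (11.5)² = 132.25;  var(Y) = (11)² = 121
cov(X,Y) = ρ·SD(X)·SD(Y) = 0.7·11.5·11 = 88.55
var(4X - 4Y) = (4)²·var(X) + (-4)²·var(Y) + 2·(4)·(-4)·cov(X,Y)
= 16·132.25 + 16·121 + -32·88.55 = 1218.4
SD(4X - 4Y) = √1218.4 ≈ 34.9056

34.9056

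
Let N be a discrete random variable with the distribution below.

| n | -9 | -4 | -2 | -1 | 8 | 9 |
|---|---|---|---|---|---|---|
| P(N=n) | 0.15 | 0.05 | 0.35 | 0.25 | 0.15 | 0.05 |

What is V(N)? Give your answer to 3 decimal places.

27.528

E[N] = (-9)(0.15) + (-4)(0.05) + (-2)(0.35) + (-1)(0.25) + (8)(0.15) + (9)(0.05) = -0.85
E[N²] = (-9)²(0.15) + (-4)²(0.05) + (-2)²(0.35) + (-1)²(0.25) + (8)²(0.15) + (9)²(0.05) = 28.25
V(N) = E[N²] − (E[N])² = 28.25 − (-0.85)² = 27.5275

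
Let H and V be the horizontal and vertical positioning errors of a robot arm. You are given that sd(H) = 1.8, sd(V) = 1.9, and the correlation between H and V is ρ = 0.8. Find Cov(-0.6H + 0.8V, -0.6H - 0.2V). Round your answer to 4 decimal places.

var(H) = (1.8)² = 3.24;  var(V) = (1.9)² = 3.61
Cov(H,V) = ρ·sd(H)·sd(V) = 0.8·1.8·1.9 = 2.736
Cov(-0.6H + 0.8V, -0.6H - 0.2V) = (-0.6)(-0.6)var(H) + (0.8)(-0.2)var(V) + [(-0.6)(-0.2) + (0.8)(-0.6)]Cov(H,V)
= 0.36·3.24 + -0.16·3.61 + -0.36·2.736 = -0.39616

-0.3962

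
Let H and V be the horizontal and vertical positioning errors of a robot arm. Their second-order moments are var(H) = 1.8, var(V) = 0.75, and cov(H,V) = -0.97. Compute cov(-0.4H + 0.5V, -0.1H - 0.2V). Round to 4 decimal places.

cov(-0.4H + 0.5V, -0.1H - 0.2V) = (-0.4)(-0.1)var(H) + (0.5)(-0.2)var(V) + [(-0.4)(-0.2) + (0.5)(-0.1)]cov(H,V)
= 0.04·1.8 + -0.1·0.75 + 0.03·-0.97 = -0.0321

-0.0321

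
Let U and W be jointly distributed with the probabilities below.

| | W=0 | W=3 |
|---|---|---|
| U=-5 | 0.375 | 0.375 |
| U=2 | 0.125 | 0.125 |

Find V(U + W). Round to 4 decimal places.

11.4375

E[U] = -3.25,  E[W] = 1.5,  E[UW] = -4.875
V(U) = 19.75 − (-3.25)² = 9.1875;  V(W) = 4.5 − (1.5)² = 2.25
cov(U,W) = -4.875 − (-3.25)(1.5) = 0
V(U + W) = (1)²·9.1875 + (1)²·2.25 + 2·(1)·(1)·0 = 11.4375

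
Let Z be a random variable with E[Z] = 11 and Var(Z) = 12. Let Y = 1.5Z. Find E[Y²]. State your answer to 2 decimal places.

E[1.5Z] = 1.5·11 = 16.5
Var(1.5Z) = (1.5)²·12 = 27
E[Y²] = Var(Y) + (E[Y])² = 27 + (16.5)² = 299.25

299.25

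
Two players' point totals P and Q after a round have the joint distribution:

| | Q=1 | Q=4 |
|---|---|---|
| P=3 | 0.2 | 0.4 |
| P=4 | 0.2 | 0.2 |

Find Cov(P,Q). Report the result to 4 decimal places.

E[P] = 3.4,  E[Q] = 2.8
E[PQ] = 9.4
Cov(P,Q) = E[PQ] − E[P]E[Q] = 9.4 − (3.4)(2.8) = -0.12

-0.1200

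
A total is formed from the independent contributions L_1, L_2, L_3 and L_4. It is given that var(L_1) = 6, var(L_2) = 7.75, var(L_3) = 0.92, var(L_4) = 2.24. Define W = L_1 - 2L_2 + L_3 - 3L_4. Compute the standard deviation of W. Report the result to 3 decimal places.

7.621

By independence, var(W) = (1)²var(L_1) + (-2)²var(L_2) + (1)²var(L_3) + (-3)²var(L_4)
= (1)²·6 + (-2)²·7.75 + (1)²·0.92 + (-3)²·2.24 = 58.08
sd(W) = √58.08 ≈ 7.621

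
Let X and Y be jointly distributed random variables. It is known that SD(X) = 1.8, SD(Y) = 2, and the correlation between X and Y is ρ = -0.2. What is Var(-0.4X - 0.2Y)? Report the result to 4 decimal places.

Var(X) = (1.8)² = 3.24;  Var(Y) = (2)² = 4
cov(X,Y) = ρ·SD(X)·SD(Y) = -0.2·1.8·2 = -0.72
Var(-0.4X - 0.2Y) = (-0.4)²·Var(X) + (-0.2)²·Var(Y) + 2·(-0.4)·(-0.2)·cov(X,Y)
= 0.16·3.24 + 0.04·4 + 0.16·-0.72 = 0.5632

0.5632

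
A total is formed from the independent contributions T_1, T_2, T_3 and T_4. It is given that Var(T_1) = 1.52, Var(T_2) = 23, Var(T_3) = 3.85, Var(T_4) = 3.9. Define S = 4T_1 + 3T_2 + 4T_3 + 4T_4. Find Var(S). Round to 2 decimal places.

355.32

By independence, Var(S) = (4)²Var(T_1) + (3)²Var(T_2) + (4)²Var(T_3) + (4)²Var(T_4)
= (4)²·1.52 + (3)²·23 + (4)²·3.85 + (4)²·3.9 = 355.32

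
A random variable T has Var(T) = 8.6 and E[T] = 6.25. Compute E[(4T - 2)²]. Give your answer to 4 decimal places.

E[4T - 2] = 4·6.25 − 2 = 23
Var(4T - 2) = (4)²·8.6 = 137.6
E[(4T - 2)²] = Var((4T - 2)) + (E[(4T - 2)])² = 137.6 + (23)² = 666.6

666.6000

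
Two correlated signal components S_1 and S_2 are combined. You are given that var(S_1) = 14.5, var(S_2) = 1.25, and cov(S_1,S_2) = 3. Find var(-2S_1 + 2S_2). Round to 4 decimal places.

var(-2S_1 + 2S_2) = (-2)²·var(S_1) + (2)²·var(S_2) + 2·(-2)·(2)·cov(S_1,S_2)
= 4·14.5 + 4·1.25 + -8·3 = 39

39.0000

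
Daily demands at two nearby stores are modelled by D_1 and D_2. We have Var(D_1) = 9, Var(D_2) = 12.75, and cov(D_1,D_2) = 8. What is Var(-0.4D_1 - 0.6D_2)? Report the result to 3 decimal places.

Var(-0.4D_1 - 0.6D_2) = (-0.4)²·Var(D_1) + (-0.6)²·Var(D_2) + 2·(-0.4)·(-0.6)·cov(D_1,D_2)
= 0.16·9 + 0.36·12.75 + 0.48·8 = 9.87

9.870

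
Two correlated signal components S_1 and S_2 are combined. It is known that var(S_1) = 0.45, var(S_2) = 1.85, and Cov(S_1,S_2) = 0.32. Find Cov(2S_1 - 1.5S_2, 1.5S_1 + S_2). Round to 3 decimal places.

Cov(2S_1 - 1.5S_2, 1.5S_1 + S_2) = (2)(1.5)var(S_1) + (-1.5)(1)var(S_2) + [(2)(1) + (-1.5)(1.5)]Cov(S_1,S_2)
= 3·0.45 + -1.5·1.85 + -0.25·0.32 = -1.505

-1.505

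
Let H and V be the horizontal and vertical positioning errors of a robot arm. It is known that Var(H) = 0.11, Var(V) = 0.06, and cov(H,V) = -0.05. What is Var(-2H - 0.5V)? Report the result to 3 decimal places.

Var(-2H - 0.5V) = (-2)²·Var(H) + (-0.5)²·Var(V) + 2·(-2)·(-0.5)·cov(H,V)
= 4·0.11 + 0.25·0.06 + 2·-0.05 = 0.355

0.355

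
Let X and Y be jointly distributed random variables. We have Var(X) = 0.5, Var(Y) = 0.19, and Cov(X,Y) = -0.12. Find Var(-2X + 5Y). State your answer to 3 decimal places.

9.150

Var(-2X + 5Y) = (-2)²·Var(X) + (5)²·Var(Y) + 2·(-2)·(5)·Cov(X,Y)
= 4·0.5 + 25·0.19 + -20·-0.12 = 9.15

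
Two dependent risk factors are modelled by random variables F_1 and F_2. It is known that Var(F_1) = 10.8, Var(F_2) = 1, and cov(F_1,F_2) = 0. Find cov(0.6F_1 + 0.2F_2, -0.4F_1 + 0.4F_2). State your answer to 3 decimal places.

-2.512

cov(0.6F_1 + 0.2F_2, -0.4F_1 + 0.4F_2) = (0.6)(-0.4)Var(F_1) + (0.2)(0.4)Var(F_2) + [(0.6)(0.4) + (0.2)(-0.4)]cov(F_1,F_2)
= -0.24·10.8 + 0.08·1 + 0.16·0 = -2.512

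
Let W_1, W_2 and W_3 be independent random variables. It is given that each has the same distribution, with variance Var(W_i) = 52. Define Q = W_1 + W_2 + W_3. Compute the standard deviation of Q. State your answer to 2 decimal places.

By independence, Var(Q) = (1)²Var(W_1) + (1)²Var(W_2) + (1)²Var(W_3)
= (1)²·52 + (1)²·52 + (1)²·52 = 156
SD(Q) = √156 ≈ 12.49

12.49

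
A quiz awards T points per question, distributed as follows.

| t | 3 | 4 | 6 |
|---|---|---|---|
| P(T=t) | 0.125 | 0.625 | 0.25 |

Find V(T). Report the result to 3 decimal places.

E[T] = (3)(0.125) + (4)(0.625) + (6)(0.25) = 4.375
E[T²] = (3)²(0.125) + (4)²(0.625) + (6)²(0.25) = 20.125
V(T) = E[T²] − (E[T])² = 20.125 − (4.375)² = 0.984375

0.984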